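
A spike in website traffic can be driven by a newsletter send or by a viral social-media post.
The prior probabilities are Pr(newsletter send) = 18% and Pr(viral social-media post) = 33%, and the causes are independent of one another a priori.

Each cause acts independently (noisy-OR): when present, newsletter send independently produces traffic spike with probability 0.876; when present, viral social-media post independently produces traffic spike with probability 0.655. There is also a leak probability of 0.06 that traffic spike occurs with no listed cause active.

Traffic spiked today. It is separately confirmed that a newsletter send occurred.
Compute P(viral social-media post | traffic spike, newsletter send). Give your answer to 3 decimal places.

Under noisy-OR, P(traffic spike | causes) = 1 − (1−0.06)·∏(1−qᵢ) over the active causes.
Enumerate both values of viral social-media post and weight by the priors:
  P(traffic spike | newsletter send) = 0.88344×0.67 + 0.959787×0.33
        = 0.591905 + 0.316730 = 0.908635
Configurations with viral social-media post contribute 0.316730, so
  P(viral social-media post | traffic spike, newsletter send) = 0.316730 / 0.908635 ≈ 0.349

P(viral social-media post | traffic spike, newsletter send) ≈ 0.349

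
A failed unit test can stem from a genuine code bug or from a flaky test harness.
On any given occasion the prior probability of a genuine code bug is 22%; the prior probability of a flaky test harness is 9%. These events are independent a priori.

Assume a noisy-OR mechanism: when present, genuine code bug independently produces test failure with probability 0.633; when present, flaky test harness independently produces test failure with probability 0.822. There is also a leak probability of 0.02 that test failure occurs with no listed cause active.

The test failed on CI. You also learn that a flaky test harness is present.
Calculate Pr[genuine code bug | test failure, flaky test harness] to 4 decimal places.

Pr[genuine code bug | test failure, flaky test harness] ≈ 0.2423

Under noisy-OR, P(test failure | causes) = 1 − (1−0.02)·∏(1−qᵢ) over the active causes.
P(test failure | flaky test harness) = 0.82556×0.78 + 0.935981×0.22 = 0.643937 + 0.205916 = 0.849853
The genuine code bug-present share is 0.935981×0.22 = 0.205916.
So P(genuine code bug | test failure, flaky test harness) = 0.205916/0.849853 ≈ 0.2423.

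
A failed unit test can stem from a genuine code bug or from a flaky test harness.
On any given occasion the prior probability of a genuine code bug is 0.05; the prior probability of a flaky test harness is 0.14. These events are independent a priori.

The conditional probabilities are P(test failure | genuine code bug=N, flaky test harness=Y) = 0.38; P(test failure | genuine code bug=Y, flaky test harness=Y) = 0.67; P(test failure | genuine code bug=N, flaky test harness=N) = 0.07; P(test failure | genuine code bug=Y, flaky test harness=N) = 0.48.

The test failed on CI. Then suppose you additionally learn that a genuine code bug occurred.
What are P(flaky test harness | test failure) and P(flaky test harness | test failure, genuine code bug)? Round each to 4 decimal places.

Weight on flaky test harness=true, given the evidence: 0.050540 + 0.004690 = 0.055230
Denominator P(test failure): 0.07×0.95×0.86 + 0.38×0.95×0.14 + 0.48×0.05×0.86 + 0.67×0.05×0.14 = 0.133060
Posterior = 0.055230 / 0.133060 ≈ 0.4151

Now also conditioning on genuine code bug=true:
For the numerator, keep only flaky test harness=true terms: 0.67·0.14 = 0.093800
The normalizing constant is 0.48·0.86 + 0.67·0.14 = 0.506600
Posterior = 0.093800 / 0.506600 ≈ 0.1852
Conditioning on genuine code bug lowers the posterior on flaky test harness: the classic explaining-away effect in a common-effect structure.

P(flaky test harness | test failure) ≈ 0.4151; P(flaky test harness | test failure, genuine code bug) ≈ 0.1852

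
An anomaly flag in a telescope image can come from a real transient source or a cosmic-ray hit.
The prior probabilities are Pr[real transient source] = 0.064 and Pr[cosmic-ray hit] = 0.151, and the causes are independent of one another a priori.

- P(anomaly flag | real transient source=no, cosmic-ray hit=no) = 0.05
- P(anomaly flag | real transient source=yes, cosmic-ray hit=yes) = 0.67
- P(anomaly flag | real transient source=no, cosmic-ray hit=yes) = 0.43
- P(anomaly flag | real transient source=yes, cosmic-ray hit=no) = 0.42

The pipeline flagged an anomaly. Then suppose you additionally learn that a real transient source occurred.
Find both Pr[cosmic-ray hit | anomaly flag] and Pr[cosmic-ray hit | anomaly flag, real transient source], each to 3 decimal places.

Pr[cosmic-ray hit | anomaly flag] ≈ 0.518; Pr[cosmic-ray hit | anomaly flag, real transient source] ≈ 0.221

P(anomaly flag) = 0.05·0.936·0.849 + 0.43·0.936·0.151 + 0.42·0.064·0.849 + 0.67·0.064·0.151 = 0.039733 + 0.060774 + 0.022821 + 0.006475 = 0.129803
Restricting to configurations with cosmic-ray hit present: 0.060774 + 0.006475 = 0.067249.
P(cosmic-ray hit | anomaly flag) = 0.067249 / 0.129803 ≈ 0.518

Now condition on the additional information:
Weight on cosmic-ray hit=true, given the evidence: 0.67*0.151 = 0.101170
The normalizing constant is 0.42*0.849 + 0.67*0.151 = 0.457750
P(cosmic-ray hit | anomaly flag, real transient source) = 0.101170/0.457750 ≈ 0.221
Conditioning on real transient source lowers the posterior on cosmic-ray hit: the classic explaining-away effect in a common-effect structure.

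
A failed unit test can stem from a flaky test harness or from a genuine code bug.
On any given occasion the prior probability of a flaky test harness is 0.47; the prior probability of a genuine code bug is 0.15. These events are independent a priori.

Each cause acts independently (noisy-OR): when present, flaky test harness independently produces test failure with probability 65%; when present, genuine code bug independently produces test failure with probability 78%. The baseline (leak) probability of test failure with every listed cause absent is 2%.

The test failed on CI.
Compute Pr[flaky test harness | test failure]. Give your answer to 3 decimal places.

Under noisy-OR, P(test failure | causes) = 1 − (1−0.02)·∏(1−qᵢ) over the active causes.
Enumerate the 4 (flaky test harness, genuine code bug) configurations and weight by the priors:
  P(test failure) = 0.02×0.53×0.85 + 0.7844×0.53×0.15 + 0.657×0.47×0.85 + 0.92454×0.47×0.15
        = 0.009010 + 0.062360 + 0.262472 + 0.065180 = 0.399022
Configurations with flaky test harness contribute 0.327652, so
  P(flaky test harness | test failure) = 0.327652 / 0.399022 ≈ 0.821

Pr[flaky test harness | test failure] ≈ 0.821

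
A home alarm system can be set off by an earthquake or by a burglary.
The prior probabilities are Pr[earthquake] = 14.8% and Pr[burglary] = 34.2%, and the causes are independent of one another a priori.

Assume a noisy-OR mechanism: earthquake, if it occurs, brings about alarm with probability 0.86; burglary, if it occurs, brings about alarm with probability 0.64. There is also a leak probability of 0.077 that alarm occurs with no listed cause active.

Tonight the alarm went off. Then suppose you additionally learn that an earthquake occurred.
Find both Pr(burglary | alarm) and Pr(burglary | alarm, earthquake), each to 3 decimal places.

Under noisy-OR, P(alarm | causes) = 1 − (1−0.077)·∏(1−qᵢ) over the active causes.
Numerator (weight on configurations with burglary): 0.194563 + 0.048261 = 0.242824
The normalizing constant is 0.077*0.852*0.658 + 0.66772*0.852*0.342 + 0.87078*0.148*0.658 + 0.953481*0.148*0.342 = 0.370791
P(burglary | alarm) = 0.242824/0.370791 ≈ 0.655

Now condition on the additional information:
P(alarm | earthquake) = 0.87078×0.658 + 0.953481×0.342 = 0.572973 + 0.326091 = 0.899064
The burglary-present share is 0.953481×0.342 = 0.326091.
P(burglary | alarm, earthquake) = 0.326091 / 0.899064 ≈ 0.363
The drop from 0.655 to 0.363 is the explaining-away (discounting) effect.

Pr(burglary | alarm) ≈ 0.655; Pr(burglary | alarm, earthquake) ≈ 0.363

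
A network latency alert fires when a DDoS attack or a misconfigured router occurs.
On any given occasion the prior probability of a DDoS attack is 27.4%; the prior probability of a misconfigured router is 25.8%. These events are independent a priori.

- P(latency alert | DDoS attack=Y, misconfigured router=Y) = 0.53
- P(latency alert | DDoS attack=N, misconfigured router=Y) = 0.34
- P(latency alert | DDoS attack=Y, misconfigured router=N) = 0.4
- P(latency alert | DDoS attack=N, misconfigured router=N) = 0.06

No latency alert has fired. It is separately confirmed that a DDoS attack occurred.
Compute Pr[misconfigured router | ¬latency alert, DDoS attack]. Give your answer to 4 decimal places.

P(¬latency alert | DDoS attack) = 0.6×0.742 + 0.47×0.258 = 0.445200 + 0.121260 = 0.566460
The misconfigured router-present share is 0.47×0.258 = 0.121260.
Hence the posterior is 0.121260/0.566460 ≈ 0.2141.

Pr[misconfigured router | ¬latency alert, DDoS attack] ≈ 0.2141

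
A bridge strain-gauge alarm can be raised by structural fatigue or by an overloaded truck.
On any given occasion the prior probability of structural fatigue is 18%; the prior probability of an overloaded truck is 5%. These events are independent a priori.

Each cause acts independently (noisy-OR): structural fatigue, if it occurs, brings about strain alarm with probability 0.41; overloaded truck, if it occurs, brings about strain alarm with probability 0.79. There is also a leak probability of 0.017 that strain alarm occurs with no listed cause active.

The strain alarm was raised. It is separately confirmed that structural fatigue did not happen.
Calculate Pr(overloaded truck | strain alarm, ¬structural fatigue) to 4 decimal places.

Under noisy-OR, P(strain alarm | causes) = 1 − (1−0.017)·∏(1−qᵢ) over the active causes.
Weight on overloaded truck=true, given the evidence: 0.79357×0.05 = 0.039679
Denominator P(strain alarm | ¬structural fatigue): 0.017×0.95 + 0.79357×0.05 = 0.055829
P(overloaded truck | strain alarm, ¬structural fatigue) = 0.039679/0.055829 ≈ 0.7107

Pr(overloaded truck | strain alarm, ¬structural fatigue) ≈ 0.7107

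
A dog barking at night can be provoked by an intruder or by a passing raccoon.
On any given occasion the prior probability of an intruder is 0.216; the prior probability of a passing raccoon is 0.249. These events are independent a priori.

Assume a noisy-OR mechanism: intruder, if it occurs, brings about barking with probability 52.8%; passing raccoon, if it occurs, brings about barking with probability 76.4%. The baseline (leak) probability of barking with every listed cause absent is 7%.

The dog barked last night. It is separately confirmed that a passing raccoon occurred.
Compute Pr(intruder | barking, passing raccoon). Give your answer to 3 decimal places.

Under noisy-OR, P(barking | causes) = 1 − (1−0.07)·∏(1−qᵢ) over the active causes.
Weight on intruder=true, given the evidence: 0.896405×0.216 = 0.193623
The normalizing constant is 0.78052×0.784 + 0.896405×0.216 = 0.805551
Posterior = 0.193623 / 0.805551 ≈ 0.240

Pr(intruder | barking, passing raccoon) ≈ 0.240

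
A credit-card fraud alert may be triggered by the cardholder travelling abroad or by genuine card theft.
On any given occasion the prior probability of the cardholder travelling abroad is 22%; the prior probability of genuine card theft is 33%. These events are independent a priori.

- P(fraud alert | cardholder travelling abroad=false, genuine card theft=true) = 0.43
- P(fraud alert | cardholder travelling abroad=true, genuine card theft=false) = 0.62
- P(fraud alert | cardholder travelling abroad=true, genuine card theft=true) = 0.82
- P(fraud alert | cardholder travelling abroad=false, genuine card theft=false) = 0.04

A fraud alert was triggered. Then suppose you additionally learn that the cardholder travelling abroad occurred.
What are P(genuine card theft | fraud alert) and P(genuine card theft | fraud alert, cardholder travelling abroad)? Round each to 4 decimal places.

Numerator (weight on configurations with genuine card theft): 0.110682 + 0.059532 = 0.170214
The normalizing constant is 0.04×0.78×0.67 + 0.43×0.78×0.33 + 0.62×0.22×0.67 + 0.82×0.22×0.33 = 0.282506
Posterior = 0.170214 / 0.282506 ≈ 0.6025

Now condition on the additional information:
Numerator (weight on configurations with genuine card theft): 0.82*0.33 = 0.270600
Normalizer over all consistent configurations: 0.62*0.67 + 0.82*0.33 = 0.686000
Posterior = 0.270600 / 0.686000 ≈ 0.3945
— cardholder travelling abroad explains away the evidence for genuine card theft.

P(genuine card theft | fraud alert) ≈ 0.6025; P(genuine card theft | fraud alert, cardholder travelling abroad) ≈ 0.3945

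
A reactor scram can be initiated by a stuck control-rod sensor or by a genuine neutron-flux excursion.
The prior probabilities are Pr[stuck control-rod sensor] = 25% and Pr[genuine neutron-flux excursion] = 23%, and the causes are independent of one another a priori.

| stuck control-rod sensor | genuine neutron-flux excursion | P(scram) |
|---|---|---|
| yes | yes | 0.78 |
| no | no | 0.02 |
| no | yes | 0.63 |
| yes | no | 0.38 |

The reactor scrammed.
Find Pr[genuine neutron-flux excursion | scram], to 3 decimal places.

Pr[genuine neutron-flux excursion | scram] ≈ 0.644

Sum P(scram|·) weighted by the priors over the 4 (stuck control-rod sensor, genuine neutron-flux excursion) configurations:
  P(scram) = 0.02*0.75*0.77 + 0.63*0.75*0.23 + 0.38*0.25*0.77 + 0.78*0.25*0.23
        = 0.011550 + 0.108675 + 0.073150 + 0.044850 = 0.238225
The terms with genuine neutron-flux excursion present sum to 0.153525, so
  P(genuine neutron-flux excursion | scram) = 0.153525 / 0.238225 ≈ 0.644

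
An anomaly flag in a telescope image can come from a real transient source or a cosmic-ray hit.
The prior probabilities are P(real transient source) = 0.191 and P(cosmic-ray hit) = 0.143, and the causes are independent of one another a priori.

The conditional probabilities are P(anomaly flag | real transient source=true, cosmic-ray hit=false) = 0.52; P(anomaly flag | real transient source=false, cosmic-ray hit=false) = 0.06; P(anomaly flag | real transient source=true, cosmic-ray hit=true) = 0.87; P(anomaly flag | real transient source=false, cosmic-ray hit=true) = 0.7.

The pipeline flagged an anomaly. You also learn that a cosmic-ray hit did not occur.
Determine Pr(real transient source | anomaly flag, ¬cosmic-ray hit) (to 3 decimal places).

Numerator (weight on configurations with real transient source): 0.52*0.191 = 0.099320
Normalizer over all consistent configurations: 0.06*0.809 + 0.52*0.191 = 0.147860
P(real transient source | anomaly flag, ¬cosmic-ray hit) = 0.099320/0.147860 ≈ 0.672

Pr(real transient source | anomaly flag, ¬cosmic-ray hit) ≈ 0.672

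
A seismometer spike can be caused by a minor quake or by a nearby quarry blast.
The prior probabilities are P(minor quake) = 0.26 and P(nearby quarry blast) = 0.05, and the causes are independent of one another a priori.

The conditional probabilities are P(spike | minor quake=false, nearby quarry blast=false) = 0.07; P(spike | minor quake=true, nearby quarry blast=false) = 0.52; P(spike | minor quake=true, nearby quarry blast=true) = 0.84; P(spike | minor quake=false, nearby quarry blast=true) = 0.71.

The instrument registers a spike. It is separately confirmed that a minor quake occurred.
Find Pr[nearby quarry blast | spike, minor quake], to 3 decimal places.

Numerator (weight on configurations with nearby quarry blast): 0.84*0.05 = 0.042000
The normalizing constant is 0.52*0.95 + 0.84*0.05 = 0.536000
P(nearby quarry blast | spike, minor quake) = 0.042000/0.536000 ≈ 0.078

Pr[nearby quarry blast | spike, minor quake] ≈ 0.078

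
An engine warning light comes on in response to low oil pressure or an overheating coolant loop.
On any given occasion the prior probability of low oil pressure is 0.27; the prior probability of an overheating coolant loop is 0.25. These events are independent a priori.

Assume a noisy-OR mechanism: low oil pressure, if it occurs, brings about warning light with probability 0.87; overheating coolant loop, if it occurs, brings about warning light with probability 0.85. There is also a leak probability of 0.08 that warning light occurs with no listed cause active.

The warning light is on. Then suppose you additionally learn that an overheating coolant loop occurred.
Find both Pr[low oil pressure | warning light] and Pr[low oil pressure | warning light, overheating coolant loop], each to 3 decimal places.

Pr[low oil pressure | warning light] ≈ 0.549; Pr[low oil pressure | warning light, overheating coolant loop] ≈ 0.296

Under noisy-OR, P(warning light | causes) = 1 − (1−0.08)·∏(1−qᵢ) over the active causes.
Enumerate the 4 (low oil pressure, overheating coolant loop) configurations and weight by the priors:
  P(warning light) = 0.08*0.73*0.75 + 0.862*0.73*0.25 + 0.8804*0.27*0.75 + 0.98206*0.27*0.25
        = 0.043800 + 0.157315 + 0.178281 + 0.066289 = 0.445685
Keeping only the low oil pressure-present terms gives 0.244570, so
  P(low oil pressure | warning light) = 0.244570 / 0.445685 ≈ 0.549

Now condition on the additional information:
P(warning light | overheating coolant loop) = 0.862·0.73 + 0.98206·0.27 = 0.629260 + 0.265156 = 0.894416
The low oil pressure-present share is 0.98206·0.27 = 0.265156.
So P(low oil pressure | warning light, overheating coolant loop) = 0.265156/0.894416 ≈ 0.296.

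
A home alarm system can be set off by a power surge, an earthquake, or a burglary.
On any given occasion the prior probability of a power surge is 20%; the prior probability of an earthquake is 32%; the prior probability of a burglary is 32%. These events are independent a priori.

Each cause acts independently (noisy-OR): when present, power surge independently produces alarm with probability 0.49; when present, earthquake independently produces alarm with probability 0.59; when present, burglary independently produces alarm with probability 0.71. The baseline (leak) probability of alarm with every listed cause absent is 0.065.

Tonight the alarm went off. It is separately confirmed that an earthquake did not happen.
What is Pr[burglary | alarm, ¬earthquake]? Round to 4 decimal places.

Under noisy-OR, P(alarm | causes) = 1 − (1−0.065)·∏(1−qᵢ) over the active causes.
Sum P(alarm|·) weighted by the priors over the 4 (power surge, burglary) configurations:
  P(alarm | ¬earthquake) = 0.065·0.8·0.68 + 0.72885·0.8·0.32 + 0.52315·0.2·0.68 + 0.861714·0.2·0.32
        = 0.035360 + 0.186586 + 0.071148 + 0.055150 = 0.348244
The terms with burglary present sum to 0.241736, so
  P(burglary | alarm, ¬earthquake) = 0.241736 / 0.348244 ≈ 0.6942

Pr[burglary | alarm, ¬earthquake] ≈ 0.6942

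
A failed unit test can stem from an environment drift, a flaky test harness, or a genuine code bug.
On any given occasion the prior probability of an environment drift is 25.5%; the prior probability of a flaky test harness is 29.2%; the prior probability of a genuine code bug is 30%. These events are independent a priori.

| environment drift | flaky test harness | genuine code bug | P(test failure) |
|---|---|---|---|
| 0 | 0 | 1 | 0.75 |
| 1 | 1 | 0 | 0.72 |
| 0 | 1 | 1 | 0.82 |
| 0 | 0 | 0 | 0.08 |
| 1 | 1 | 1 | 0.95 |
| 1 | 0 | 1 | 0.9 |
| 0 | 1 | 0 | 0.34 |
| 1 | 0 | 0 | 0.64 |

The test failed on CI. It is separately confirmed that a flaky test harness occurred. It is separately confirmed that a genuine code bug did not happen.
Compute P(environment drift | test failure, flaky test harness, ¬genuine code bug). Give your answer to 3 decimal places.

Numerator (weight on configurations with environment drift): 0.72*0.255 = 0.183600
Denominator P(test failure | flaky test harness, ¬genuine code bug): 0.34*0.745 + 0.72*0.255 = 0.436900
P(environment drift | test failure, flaky test harness, ¬genuine code bug) = 0.183600/0.436900 ≈ 0.420

P(environment drift | test failure, flaky test harness, ¬genuine code bug) ≈ 0.420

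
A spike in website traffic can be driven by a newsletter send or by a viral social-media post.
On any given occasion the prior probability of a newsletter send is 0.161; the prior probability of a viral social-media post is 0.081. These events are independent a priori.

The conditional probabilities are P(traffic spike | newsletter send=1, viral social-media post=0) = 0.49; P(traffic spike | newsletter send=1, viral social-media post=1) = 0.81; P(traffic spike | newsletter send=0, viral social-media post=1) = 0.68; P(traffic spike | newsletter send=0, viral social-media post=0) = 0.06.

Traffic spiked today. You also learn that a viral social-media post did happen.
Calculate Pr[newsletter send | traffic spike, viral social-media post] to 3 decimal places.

Pr[newsletter send | traffic spike, viral social-media post] ≈ 0.186

For the numerator, keep only newsletter send=true terms: 0.81×0.161 = 0.130410
Denominator P(traffic spike | viral social-media post): 0.68×0.839 + 0.81×0.161 = 0.700930
P(newsletter send | traffic spike, viral social-media post) = 0.130410/0.700930 ≈ 0.186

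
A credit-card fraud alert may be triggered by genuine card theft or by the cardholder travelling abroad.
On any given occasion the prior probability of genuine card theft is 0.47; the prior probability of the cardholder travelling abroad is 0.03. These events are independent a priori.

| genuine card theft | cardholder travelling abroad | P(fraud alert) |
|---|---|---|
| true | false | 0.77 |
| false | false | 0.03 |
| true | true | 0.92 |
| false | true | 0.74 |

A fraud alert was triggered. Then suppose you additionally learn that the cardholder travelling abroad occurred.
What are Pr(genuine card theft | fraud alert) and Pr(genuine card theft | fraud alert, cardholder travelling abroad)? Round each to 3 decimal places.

P(fraud alert) = 0.03·0.53·0.97 + 0.74·0.53·0.03 + 0.77·0.47·0.97 + 0.92·0.47·0.03 = 0.015423 + 0.011766 + 0.351043 + 0.012972 = 0.391204
Of this, 0.364015 comes from 0.351043 + 0.012972 (the genuine card theft=true cases).
So P(genuine card theft | fraud alert) = 0.364015/0.391204 ≈ 0.930.

Now condition on the additional information:
P(fraud alert | cardholder travelling abroad) = 0.74·0.53 + 0.92·0.47 = 0.392200 + 0.432400 = 0.824600
Restricting to configurations with genuine card theft present: 0.92·0.47 = 0.432400.
So P(genuine card theft | fraud alert, cardholder travelling abroad) = 0.432400/0.824600 ≈ 0.524.

Pr(genuine card theft | fraud alert) ≈ 0.930; Pr(genuine card theft | fraud alert, cardholder travelling abroad) ≈ 0.524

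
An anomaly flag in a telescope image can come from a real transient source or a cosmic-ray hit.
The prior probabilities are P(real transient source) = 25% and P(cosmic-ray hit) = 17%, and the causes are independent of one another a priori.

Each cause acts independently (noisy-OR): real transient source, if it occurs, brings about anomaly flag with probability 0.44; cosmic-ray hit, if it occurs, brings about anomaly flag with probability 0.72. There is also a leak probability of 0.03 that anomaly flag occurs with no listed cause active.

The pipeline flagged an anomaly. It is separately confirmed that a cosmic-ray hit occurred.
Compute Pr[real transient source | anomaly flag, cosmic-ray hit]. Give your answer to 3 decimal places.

Pr[real transient source | anomaly flag, cosmic-ray hit] ≈ 0.280

Under noisy-OR, P(anomaly flag | causes) = 1 − (1−0.03)·∏(1−qᵢ) over the active causes.
P(anomaly flag | cosmic-ray hit) = 0.7284×0.75 + 0.847904×0.25 = 0.546300 + 0.211976 = 0.758276
Of this, 0.211976 comes from 0.847904×0.25 (the real transient source=true cases).
Hence the posterior is 0.211976/0.758276 ≈ 0.280.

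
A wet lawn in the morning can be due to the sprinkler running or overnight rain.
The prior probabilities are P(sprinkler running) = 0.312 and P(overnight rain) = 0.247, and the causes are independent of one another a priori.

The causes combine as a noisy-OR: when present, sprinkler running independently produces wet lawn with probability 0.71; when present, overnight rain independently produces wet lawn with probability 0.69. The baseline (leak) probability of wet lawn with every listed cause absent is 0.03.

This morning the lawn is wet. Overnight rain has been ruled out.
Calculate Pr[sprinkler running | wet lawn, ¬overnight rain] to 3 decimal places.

Pr[sprinkler running | wet lawn, ¬overnight rain] ≈ 0.916

Under noisy-OR, P(wet lawn | causes) = 1 − (1−0.03)·∏(1−qᵢ) over the active causes.
Weight on sprinkler running=true, given the evidence: 0.7187×0.312 = 0.224234
The normalizing constant is 0.03×0.688 + 0.7187×0.312 = 0.244874
P(sprinkler running | wet lawn, ¬overnight rain) = 0.224234/0.244874 ≈ 0.916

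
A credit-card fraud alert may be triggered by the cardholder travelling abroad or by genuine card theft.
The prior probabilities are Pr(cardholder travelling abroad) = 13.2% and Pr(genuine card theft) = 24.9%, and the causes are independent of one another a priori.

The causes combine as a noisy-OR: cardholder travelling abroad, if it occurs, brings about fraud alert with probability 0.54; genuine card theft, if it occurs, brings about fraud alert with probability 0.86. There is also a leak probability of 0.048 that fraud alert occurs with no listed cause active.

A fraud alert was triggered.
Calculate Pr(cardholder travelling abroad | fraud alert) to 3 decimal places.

Under noisy-OR, P(fraud alert | causes) = 1 − (1−0.048)·∏(1−qᵢ) over the active causes.
P(fraud alert) = 0.048·0.868·0.751 + 0.86672·0.868·0.249 + 0.56208·0.132·0.751 + 0.938691·0.132·0.249 = 0.031290 + 0.187326 + 0.055720 + 0.030853 = 0.305189
The cardholder travelling abroad-present share is 0.055720 + 0.030853 = 0.086573.
So P(cardholder travelling abroad | fraud alert) = 0.086573/0.305189 ≈ 0.284.

Pr(cardholder travelling abroad | fraud alert) ≈ 0.284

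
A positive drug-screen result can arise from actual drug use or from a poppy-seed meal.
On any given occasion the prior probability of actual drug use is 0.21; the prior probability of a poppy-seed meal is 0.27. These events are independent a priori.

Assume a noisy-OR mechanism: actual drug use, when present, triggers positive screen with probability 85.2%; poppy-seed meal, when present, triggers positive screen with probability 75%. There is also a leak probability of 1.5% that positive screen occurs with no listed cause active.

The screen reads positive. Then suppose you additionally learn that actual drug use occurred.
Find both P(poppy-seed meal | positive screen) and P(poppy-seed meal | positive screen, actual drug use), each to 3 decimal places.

P(poppy-seed meal | positive screen) ≈ 0.607; P(poppy-seed meal | positive screen, actual drug use) ≈ 0.294

Under noisy-OR, P(positive screen | causes) = 1 − (1−0.015)·∏(1−qᵢ) over the active causes.
Enumerate the 4 (actual drug use, poppy-seed meal) configurations and weight by the priors:
  P(positive screen) = 0.015×0.79×0.73 + 0.75375×0.79×0.27 + 0.85422×0.21×0.73 + 0.963555×0.21×0.27
        = 0.008651 + 0.160775 + 0.130952 + 0.054634 = 0.355012
Configurations with poppy-seed meal contribute 0.215409, so
  P(poppy-seed meal | positive screen) = 0.215409 / 0.355012 ≈ 0.607

Now condition on the additional information:
Weight on poppy-seed meal=true, given the evidence: 0.963555*0.27 = 0.260160
The normalizing constant is 0.85422*0.73 + 0.963555*0.27 = 0.883741
P(poppy-seed meal | positive screen, actual drug use) = 0.260160/0.883741 ≈ 0.294
— actual drug use explains away the evidence for poppy-seed meal.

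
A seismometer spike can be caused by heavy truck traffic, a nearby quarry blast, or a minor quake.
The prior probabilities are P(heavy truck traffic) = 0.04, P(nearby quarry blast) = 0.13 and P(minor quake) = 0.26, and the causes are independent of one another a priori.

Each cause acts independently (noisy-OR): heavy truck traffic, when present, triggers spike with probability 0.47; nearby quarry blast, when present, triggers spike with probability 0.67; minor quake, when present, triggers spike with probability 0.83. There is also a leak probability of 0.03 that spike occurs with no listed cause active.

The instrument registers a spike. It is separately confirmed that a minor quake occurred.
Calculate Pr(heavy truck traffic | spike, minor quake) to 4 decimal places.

Under noisy-OR, P(spike | causes) = 1 − (1−0.03)·∏(1−qᵢ) over the active causes.
For the numerator, keep only heavy truck traffic=true terms: 0.031759 + 0.005050 = 0.036809
Normalizer over all consistent configurations: 0.8351·0.96·0.87 + 0.945583·0.96·0.13 + 0.912603·0.04·0.87 + 0.971159·0.04·0.13 = 0.852294
P(heavy truck traffic | spike, minor quake) = 0.036809/0.852294 ≈ 0.0432

Pr(heavy truck traffic | spike, minor quake) ≈ 0.0432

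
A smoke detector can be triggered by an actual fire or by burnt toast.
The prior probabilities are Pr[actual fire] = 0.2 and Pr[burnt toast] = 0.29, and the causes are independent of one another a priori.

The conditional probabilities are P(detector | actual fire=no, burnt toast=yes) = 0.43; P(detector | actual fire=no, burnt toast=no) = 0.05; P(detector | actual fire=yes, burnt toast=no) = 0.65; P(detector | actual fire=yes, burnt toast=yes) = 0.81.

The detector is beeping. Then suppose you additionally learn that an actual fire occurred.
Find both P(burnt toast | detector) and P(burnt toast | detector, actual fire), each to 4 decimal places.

P(burnt toast | detector) ≈ 0.5487; P(burnt toast | detector, actual fire) ≈ 0.3373

P(detector) = 0.05*0.8*0.71 + 0.43*0.8*0.29 + 0.65*0.2*0.71 + 0.81*0.2*0.29 = 0.028400 + 0.099760 + 0.092300 + 0.046980 = 0.267440
Restricting to configurations with burnt toast present: 0.099760 + 0.046980 = 0.146740.
Hence the posterior is 0.146740/0.267440 ≈ 0.5487.

Now also conditioning on actual fire=true:
By total probability over both values of burnt toast:
  P(detector | actual fire) = 0.65·0.71 + 0.81·0.29
        = 0.461500 + 0.234900 = 0.696400
Configurations with burnt toast contribute 0.234900, so
  P(burnt toast | detector, actual fire) = 0.234900 / 0.696400 ≈ 0.3373
The drop from 0.5487 to 0.3373 is the explaining-away (discounting) effect.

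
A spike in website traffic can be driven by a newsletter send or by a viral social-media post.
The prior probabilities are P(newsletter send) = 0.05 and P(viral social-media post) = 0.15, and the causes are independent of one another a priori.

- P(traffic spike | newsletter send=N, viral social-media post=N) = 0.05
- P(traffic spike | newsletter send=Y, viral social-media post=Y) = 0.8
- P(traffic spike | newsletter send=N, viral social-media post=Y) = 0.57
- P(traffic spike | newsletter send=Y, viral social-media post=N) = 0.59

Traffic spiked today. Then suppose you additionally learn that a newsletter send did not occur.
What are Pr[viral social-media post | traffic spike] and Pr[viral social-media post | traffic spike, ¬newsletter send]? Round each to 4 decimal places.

For the numerator, keep only viral social-media post=true terms: 0.081225 + 0.006000 = 0.087225
Denominator P(traffic spike): 0.05×0.95×0.85 + 0.57×0.95×0.15 + 0.59×0.05×0.85 + 0.8×0.05×0.15 = 0.152675
Posterior = 0.087225 / 0.152675 ≈ 0.5713

Now condition on the additional information:
Weight on viral social-media post=true, given the evidence: 0.57×0.15 = 0.085500
Normalizer over all consistent configurations: 0.05×0.85 + 0.57×0.15 = 0.128000
P(viral social-media post | traffic spike, ¬newsletter send) = 0.085500/0.128000 ≈ 0.6680

Pr[viral social-media post | traffic spike] ≈ 0.5713; Pr[viral social-media post | traffic spike, ¬newsletter send] ≈ 0.6680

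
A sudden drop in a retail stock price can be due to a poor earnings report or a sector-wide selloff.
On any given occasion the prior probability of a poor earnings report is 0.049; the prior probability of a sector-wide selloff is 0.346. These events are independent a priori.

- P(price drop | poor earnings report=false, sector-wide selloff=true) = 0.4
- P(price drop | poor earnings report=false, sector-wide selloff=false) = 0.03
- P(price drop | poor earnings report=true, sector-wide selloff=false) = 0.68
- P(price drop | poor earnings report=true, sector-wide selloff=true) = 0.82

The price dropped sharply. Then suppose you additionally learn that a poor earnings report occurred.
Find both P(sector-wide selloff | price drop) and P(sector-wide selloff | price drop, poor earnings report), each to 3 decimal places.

P(price drop) = 0.03×0.951×0.654 + 0.4×0.951×0.346 + 0.68×0.049×0.654 + 0.82×0.049×0.346 = 0.018659 + 0.131618 + 0.021791 + 0.013902 = 0.185970
Restricting to configurations with sector-wide selloff present: 0.131618 + 0.013902 = 0.145520.
P(sector-wide selloff | price drop) = 0.145520 / 0.185970 ≈ 0.782

Now condition on the additional information:
P(price drop | poor earnings report) = 0.68*0.654 + 0.82*0.346 = 0.444720 + 0.283720 = 0.728440
The sector-wide selloff-present share is 0.82*0.346 = 0.283720.
So P(sector-wide selloff | price drop, poor earnings report) = 0.283720/0.728440 ≈ 0.389.

P(sector-wide selloff | price drop) ≈ 0.782; P(sector-wide selloff | price drop, poor earnings report) ≈ 0.389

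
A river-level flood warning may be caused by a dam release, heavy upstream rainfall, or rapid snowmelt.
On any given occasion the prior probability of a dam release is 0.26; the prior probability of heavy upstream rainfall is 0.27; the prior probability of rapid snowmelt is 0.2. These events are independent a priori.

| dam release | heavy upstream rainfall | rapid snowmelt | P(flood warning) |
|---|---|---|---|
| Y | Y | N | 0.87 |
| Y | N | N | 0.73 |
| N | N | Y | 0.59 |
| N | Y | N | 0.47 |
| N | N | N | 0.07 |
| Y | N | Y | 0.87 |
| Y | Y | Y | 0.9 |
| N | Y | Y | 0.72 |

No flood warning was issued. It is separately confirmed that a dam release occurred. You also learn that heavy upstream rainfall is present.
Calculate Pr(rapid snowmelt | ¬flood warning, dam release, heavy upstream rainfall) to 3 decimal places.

Pr(rapid snowmelt | ¬flood warning, dam release, heavy upstream rainfall) ≈ 0.161

P(¬flood warning | dam release, heavy upstream rainfall) = 0.13*0.8 + 0.1*0.2 = 0.104000 + 0.020000 = 0.124000
The rapid snowmelt-present share is 0.1*0.2 = 0.020000.
P(rapid snowmelt | ¬flood warning, dam release, heavy upstream rainfall) = 0.020000 / 0.124000 ≈ 0.161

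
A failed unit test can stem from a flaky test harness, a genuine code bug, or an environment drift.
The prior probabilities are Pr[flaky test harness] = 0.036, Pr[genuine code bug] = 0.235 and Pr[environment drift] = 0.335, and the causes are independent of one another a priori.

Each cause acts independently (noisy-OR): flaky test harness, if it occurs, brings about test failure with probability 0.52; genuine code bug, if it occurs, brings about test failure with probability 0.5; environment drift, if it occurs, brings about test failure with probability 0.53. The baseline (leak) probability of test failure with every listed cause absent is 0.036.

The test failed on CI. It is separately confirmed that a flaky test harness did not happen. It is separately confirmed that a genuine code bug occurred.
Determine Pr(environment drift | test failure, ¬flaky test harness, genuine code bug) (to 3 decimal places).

Pr(environment drift | test failure, ¬flaky test harness, genuine code bug) ≈ 0.429

Under noisy-OR, P(test failure | causes) = 1 − (1−0.036)·∏(1−qᵢ) over the active causes.
Weight on environment drift=true, given the evidence: 0.77346*0.335 = 0.259109
Normalizer over all consistent configurations: 0.518*0.665 + 0.77346*0.335 = 0.603579
Posterior = 0.259109 / 0.603579 ≈ 0.429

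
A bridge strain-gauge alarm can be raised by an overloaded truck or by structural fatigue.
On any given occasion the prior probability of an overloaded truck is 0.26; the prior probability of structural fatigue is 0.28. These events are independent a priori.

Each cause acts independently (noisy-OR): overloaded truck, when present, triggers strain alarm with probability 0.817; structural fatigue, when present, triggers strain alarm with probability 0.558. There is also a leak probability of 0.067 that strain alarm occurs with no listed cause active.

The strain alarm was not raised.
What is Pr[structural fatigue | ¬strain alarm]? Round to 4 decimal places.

Pr[structural fatigue | ¬strain alarm] ≈ 0.1467

Under noisy-OR, P(strain alarm | causes) = 1 − (1−0.067)·∏(1−qᵢ) over the active causes.
For the numerator, keep only structural fatigue=true terms: 0.085446 + 0.005494 = 0.090940
Denominator P(¬strain alarm): 0.933·0.74·0.72 + 0.412386·0.74·0.28 + 0.170739·0.26·0.72 + 0.075467·0.26·0.28 = 0.620004
Posterior = 0.090940 / 0.620004 ≈ 0.1467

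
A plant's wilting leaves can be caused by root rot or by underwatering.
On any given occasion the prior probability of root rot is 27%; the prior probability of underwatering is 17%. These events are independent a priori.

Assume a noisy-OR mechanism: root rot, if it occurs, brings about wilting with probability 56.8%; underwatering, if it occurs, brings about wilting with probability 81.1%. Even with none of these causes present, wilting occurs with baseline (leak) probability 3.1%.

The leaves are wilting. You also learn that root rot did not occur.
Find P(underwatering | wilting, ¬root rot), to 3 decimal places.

Under noisy-OR, P(wilting | causes) = 1 − (1−0.031)·∏(1−qᵢ) over the active causes.
For the numerator, keep only underwatering=true terms: 0.816859×0.17 = 0.138866
Denominator P(wilting | ¬root rot): 0.031×0.83 + 0.816859×0.17 = 0.164596
P(underwatering | wilting, ¬root rot) = 0.138866/0.164596 ≈ 0.844

P(underwatering | wilting, ¬root rot) ≈ 0.844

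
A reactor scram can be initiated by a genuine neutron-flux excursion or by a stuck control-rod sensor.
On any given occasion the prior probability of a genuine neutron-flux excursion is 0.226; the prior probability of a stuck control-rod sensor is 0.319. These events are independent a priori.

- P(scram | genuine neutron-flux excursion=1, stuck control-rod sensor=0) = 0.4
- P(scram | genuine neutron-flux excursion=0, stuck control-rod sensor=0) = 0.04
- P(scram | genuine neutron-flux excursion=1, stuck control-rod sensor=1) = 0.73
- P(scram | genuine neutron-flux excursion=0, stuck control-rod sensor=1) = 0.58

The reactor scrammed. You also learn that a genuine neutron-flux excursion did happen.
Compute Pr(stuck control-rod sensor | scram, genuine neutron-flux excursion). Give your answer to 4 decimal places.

Pr(stuck control-rod sensor | scram, genuine neutron-flux excursion) ≈ 0.4609

Enumerate both values of stuck control-rod sensor and weight by the priors:
  P(scram | genuine neutron-flux excursion) = 0.4·0.681 + 0.73·0.319
        = 0.272400 + 0.232870 = 0.505270
The terms with stuck control-rod sensor present sum to 0.232870, so
  P(stuck control-rod sensor | scram, genuine neutron-flux excursion) = 0.232870 / 0.505270 ≈ 0.4609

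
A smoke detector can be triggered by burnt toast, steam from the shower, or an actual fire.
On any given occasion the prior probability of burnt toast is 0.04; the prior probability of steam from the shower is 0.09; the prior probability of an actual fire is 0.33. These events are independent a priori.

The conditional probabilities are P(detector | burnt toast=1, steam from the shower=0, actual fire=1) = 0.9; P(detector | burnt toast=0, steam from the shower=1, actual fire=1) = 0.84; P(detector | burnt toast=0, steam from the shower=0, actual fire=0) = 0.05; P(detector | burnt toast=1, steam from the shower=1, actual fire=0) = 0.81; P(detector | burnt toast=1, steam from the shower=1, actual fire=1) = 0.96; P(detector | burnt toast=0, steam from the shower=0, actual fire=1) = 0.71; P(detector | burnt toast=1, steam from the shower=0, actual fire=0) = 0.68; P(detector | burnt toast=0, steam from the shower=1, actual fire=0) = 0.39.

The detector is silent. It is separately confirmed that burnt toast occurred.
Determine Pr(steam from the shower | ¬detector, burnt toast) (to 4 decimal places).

Pr(steam from the shower | ¬detector, burnt toast) ≈ 0.0532

P(¬detector | burnt toast) = 0.32×0.91×0.67 + 0.1×0.91×0.33 + 0.19×0.09×0.67 + 0.04×0.09×0.33 = 0.195104 + 0.030030 + 0.011457 + 0.001188 = 0.237779
Restricting to configurations with steam from the shower present: 0.011457 + 0.001188 = 0.012645.
P(steam from the shower | ¬detector, burnt toast) = 0.012645 / 0.237779 ≈ 0.0532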